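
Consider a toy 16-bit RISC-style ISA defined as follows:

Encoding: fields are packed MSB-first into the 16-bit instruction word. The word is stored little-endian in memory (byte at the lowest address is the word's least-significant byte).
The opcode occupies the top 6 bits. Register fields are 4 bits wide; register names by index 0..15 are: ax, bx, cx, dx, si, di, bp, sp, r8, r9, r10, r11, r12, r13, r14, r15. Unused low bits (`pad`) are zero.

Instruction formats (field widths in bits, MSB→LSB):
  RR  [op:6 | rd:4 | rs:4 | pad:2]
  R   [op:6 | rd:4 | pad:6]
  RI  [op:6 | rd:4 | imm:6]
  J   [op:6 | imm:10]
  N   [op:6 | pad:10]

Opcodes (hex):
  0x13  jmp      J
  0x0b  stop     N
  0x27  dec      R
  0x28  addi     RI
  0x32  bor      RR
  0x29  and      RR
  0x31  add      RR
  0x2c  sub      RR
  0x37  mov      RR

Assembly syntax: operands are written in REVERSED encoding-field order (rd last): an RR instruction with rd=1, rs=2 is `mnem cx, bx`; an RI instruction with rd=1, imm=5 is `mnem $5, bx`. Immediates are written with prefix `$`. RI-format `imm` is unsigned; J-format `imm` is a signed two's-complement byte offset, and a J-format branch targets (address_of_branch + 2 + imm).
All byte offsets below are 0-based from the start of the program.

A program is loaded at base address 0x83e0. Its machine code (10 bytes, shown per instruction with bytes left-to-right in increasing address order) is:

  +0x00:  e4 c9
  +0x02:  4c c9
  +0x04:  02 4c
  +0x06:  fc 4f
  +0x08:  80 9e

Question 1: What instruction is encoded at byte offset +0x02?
bor dx, di

@+02  little-endian(4c c9) = 0xc94c
  top 6b → 0x32 → bor [RR]
  rd: (w>>6)&0xf=0x5 → di
  rs: (w>>2)&0xf=0x3 → dx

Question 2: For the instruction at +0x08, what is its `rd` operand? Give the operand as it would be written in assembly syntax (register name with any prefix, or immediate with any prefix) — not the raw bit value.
r10

@+08  little-endian(80 9e) = 0x9e80
  opcode bits[15:10]=0x27: dec/R
  rd@[9:6]=0xa ⇒ r10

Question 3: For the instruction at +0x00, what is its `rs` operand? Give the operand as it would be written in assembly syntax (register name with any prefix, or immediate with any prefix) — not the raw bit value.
r9

off 0x00: read e4 c9 as little → 0xc9e4
  op=0xc9e4>>10=0x32 ⇒ bor (RR)
  rd: (w>>6)&0xf=0x7 → sp
  rs: (w>>2)&0xf=0x9 → r9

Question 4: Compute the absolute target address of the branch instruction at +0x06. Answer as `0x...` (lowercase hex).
0x83e4

off 0x06: read fc 4f as little → 0x4ffc
  opcode bits[15:10]=0x13: jmp/J
  [9:0] imm=1020 (s10→-4) = $-4
  target = base 0x83e0 + off 0x06 + 2 + imm -4 = 0x83e4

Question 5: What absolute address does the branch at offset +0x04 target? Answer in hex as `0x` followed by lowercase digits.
0x83e8

@+04  little-endian(02 4c) = 0x4c02
  opcode bits[15:10]=0x13: jmp/J
  imm: (w>>0)&0x3ff=0x2 → $2
  target = base 0x83e0 + off 0x04 + 2 + imm 2 = 0x83e8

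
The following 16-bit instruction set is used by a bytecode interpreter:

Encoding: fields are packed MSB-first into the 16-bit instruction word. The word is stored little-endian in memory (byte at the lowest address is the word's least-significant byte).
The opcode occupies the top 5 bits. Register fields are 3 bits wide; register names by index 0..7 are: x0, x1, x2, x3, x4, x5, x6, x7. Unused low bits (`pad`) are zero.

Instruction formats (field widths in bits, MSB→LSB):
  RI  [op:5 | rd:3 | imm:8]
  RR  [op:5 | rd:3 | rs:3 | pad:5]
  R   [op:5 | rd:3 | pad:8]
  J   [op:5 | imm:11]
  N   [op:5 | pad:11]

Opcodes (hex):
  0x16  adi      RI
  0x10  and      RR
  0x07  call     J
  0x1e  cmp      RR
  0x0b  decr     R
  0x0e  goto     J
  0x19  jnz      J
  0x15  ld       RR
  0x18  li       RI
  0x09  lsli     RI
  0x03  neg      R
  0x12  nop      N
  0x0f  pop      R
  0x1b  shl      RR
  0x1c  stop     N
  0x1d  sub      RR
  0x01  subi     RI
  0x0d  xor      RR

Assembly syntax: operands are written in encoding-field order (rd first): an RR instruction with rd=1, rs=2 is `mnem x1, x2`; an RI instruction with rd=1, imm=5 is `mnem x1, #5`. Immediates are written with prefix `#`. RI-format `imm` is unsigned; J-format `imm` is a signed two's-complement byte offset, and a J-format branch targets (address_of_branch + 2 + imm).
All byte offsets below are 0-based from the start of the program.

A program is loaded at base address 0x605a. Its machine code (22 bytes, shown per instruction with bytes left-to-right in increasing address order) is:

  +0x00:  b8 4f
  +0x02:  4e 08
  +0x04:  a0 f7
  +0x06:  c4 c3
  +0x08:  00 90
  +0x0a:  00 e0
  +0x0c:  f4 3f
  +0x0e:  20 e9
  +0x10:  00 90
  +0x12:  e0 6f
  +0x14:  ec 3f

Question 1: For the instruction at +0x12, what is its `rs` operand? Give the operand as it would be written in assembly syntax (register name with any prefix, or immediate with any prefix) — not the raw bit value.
x7

off 0x12: read e0 6f as little → 0x6fe0
  top 5b → 0xd → xor [RR]
  rd@[10:8]=0x7 ⇒ x7
  rs@[7:5]=0x7 ⇒ x7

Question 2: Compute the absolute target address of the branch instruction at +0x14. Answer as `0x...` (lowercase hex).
+0x14: ec 3f ⇒ word 0x3fec (little)
  opcode bits[15:11]=0x7: call/J
  imm: (w>>0)&0x7ff=0x7ec (s11→-20) → #-20
  target = base 0x605a + off 0x14 + 2 + imm -20 = 0x605c

0x605c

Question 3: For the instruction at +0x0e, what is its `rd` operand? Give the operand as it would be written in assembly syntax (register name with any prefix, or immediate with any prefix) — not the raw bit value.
+0x0e: 20 e9 ⇒ word 0xe920 (little)
  top 5b → 0x1d → sub [RR]
  [10:8] rd=1 = x1
  [7:5] rs=1 = x1

x1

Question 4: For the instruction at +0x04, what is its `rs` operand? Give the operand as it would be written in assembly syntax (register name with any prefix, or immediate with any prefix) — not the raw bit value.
x5

+0x04: a0 f7 ⇒ word 0xf7a0 (little)
  opcode bits[15:11]=0x1e: cmp/RR
  rd@[10:8]=0x7 ⇒ x7
  rs@[7:5]=0x5 ⇒ x5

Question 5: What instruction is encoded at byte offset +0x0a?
stop

@+0a  little-endian(00 e0) = 0xe000
  top 5b → 0x1c → stop [N]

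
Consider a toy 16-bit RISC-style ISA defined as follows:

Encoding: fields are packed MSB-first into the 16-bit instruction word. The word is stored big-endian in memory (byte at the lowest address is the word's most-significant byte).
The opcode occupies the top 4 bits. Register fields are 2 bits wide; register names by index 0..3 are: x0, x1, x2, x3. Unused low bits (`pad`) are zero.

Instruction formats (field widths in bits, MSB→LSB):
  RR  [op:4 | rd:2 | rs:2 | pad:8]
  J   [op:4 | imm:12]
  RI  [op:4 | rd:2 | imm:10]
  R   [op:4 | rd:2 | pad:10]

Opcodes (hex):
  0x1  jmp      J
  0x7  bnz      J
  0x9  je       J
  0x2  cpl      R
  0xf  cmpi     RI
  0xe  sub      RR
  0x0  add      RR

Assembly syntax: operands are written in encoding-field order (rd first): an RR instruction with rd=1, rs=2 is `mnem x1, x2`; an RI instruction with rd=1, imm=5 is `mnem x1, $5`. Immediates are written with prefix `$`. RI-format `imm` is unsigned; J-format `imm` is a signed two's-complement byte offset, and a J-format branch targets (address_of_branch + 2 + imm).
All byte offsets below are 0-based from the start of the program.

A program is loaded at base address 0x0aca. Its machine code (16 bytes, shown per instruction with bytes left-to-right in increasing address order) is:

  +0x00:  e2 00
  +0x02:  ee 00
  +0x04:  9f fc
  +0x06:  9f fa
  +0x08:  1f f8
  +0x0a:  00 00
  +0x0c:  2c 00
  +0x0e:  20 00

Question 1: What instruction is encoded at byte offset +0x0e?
@+0e  big-endian(20 00) = 0x2000
  opcode bits[15:12]=0x2: cpl/R
  rd: (w>>10)&0x3=0x0 → x0

cpl x0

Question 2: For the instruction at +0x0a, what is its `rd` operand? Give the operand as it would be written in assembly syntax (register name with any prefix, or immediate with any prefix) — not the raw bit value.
@+0a  big-endian(00 00) = 0x0000
  op=0x0000>>12=0x0 ⇒ add (RR)
  [11:10] rd=0 = x0
  [9:8] rs=0 = x0

x0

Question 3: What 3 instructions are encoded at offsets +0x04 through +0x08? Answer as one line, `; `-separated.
je $-4; je $-6; jmp $-8

+0x04: 9f fc ⇒ word 0x9ffc (big)
  top 4b → 0x9 → je [J]
  imm@[11:0]=0xffc (s12→-4) ⇒ $-4
+0x06: 9f fa ⇒ word 0x9ffa (big)
  top 4b → 0x9 → je [J]
  imm@[11:0]=0xffa (s12→-6) ⇒ $-6
+0x08: 1f f8 ⇒ word 0x1ff8 (big)
  top 4b → 0x1 → jmp [J]
  imm@[11:0]=0xff8 (s12→-8) ⇒ $-8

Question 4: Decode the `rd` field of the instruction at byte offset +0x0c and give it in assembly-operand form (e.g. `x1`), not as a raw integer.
x3

+0x0c: 2c 00 ⇒ word 0x2c00 (big)
  op=0x2c00>>12=0x2 ⇒ cpl (R)
  rd@[11:10]=0x3 ⇒ x3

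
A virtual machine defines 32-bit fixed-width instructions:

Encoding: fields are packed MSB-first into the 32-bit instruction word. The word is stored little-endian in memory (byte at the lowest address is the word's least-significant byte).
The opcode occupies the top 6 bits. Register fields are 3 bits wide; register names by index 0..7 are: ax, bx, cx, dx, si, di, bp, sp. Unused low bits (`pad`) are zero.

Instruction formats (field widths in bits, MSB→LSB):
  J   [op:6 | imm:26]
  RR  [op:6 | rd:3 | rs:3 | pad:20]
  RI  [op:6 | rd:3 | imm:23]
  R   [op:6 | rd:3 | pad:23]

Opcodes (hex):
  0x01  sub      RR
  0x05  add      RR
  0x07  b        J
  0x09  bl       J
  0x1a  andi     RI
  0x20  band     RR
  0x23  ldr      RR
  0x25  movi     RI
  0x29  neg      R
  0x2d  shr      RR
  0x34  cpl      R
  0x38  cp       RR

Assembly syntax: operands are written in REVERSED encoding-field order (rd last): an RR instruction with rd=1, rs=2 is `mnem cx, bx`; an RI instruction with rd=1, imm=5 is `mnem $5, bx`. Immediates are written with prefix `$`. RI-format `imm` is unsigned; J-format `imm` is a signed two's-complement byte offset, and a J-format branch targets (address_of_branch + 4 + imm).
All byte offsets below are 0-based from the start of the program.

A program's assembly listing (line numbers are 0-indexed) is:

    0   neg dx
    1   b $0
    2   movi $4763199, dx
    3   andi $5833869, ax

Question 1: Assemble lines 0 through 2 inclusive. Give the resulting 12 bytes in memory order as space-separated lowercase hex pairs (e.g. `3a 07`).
00 00 80 a5 00 00 00 1c 3f ae c8 95

line 0 (neg): pack op=0x29:6|rd=3:3|pad=0:23 = 0xa5800000; little→ 00 00 80 a5
line 1 (b): pack op=0x7:6|imm=0:26 = 0x1c000000; little→ 00 00 00 1c
line 2 (movi): pack op=0x25:6|rd=3:3|imm=4763199:23 = 0x95c8ae3f; little→ 3f ae c8 95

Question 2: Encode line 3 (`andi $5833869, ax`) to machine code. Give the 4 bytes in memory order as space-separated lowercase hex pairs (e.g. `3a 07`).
3. andi fields op=0x1a:6|rd=0:3|imm=5833869:23 → word 6859048dh → 8d 04 59 68

8d 04 59 68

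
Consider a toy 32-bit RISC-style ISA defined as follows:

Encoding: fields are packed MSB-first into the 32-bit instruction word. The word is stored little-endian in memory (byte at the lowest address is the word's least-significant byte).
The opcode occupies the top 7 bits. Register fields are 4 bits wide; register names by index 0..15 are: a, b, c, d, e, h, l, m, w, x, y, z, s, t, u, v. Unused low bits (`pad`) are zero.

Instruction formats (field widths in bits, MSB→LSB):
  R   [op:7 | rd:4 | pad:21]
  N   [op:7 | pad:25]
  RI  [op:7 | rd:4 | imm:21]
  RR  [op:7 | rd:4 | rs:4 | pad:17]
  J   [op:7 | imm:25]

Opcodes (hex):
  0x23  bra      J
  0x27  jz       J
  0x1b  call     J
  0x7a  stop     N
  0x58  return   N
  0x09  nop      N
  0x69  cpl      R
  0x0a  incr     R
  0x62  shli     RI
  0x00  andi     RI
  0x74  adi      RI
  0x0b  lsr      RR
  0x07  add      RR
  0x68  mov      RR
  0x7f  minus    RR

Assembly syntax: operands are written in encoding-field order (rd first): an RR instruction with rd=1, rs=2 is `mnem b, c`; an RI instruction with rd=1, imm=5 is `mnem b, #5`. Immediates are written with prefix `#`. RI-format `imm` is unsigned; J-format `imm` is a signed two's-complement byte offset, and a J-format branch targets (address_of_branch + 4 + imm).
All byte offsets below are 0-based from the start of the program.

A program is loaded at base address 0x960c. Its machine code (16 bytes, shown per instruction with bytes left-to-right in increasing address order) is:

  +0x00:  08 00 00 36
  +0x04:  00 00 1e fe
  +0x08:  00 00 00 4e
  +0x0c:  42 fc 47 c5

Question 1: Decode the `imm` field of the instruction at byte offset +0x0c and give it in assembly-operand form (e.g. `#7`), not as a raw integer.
+0x0c: 42 fc 47 c5 ⇒ word 0xc547fc42 (little)
  top 7b → 0x62 → shli [RI]
  [24:21] rd=10 = y
  [20:0] imm=523330 = #523330

#523330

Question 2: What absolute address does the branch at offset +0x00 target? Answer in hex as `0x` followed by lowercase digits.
0x9618

[00] 08 00 00 36 → 0x36000008
  op=0x36000008>>25=0x1b ⇒ call (J)
  imm: (w>>0)&0x1ffffff=0x8 → #8
  target = base 0x960c + off 0x00 + 4 + imm 8 = 0x9618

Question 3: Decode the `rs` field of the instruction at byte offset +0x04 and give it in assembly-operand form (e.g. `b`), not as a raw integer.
v

off 0x04: read 00 00 1e fe as little → 0xfe1e0000
  top 7b → 0x7f → minus [RR]
  rd: (w>>21)&0xf=0x0 → a
  rs: (w>>17)&0xf=0xf → v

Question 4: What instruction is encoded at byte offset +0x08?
jz #0

+0x08: 00 00 00 4e ⇒ word 0x4e000000 (little)
  opcode bits[31:25]=0x27: jz/J
  [24:0] imm=0 = #0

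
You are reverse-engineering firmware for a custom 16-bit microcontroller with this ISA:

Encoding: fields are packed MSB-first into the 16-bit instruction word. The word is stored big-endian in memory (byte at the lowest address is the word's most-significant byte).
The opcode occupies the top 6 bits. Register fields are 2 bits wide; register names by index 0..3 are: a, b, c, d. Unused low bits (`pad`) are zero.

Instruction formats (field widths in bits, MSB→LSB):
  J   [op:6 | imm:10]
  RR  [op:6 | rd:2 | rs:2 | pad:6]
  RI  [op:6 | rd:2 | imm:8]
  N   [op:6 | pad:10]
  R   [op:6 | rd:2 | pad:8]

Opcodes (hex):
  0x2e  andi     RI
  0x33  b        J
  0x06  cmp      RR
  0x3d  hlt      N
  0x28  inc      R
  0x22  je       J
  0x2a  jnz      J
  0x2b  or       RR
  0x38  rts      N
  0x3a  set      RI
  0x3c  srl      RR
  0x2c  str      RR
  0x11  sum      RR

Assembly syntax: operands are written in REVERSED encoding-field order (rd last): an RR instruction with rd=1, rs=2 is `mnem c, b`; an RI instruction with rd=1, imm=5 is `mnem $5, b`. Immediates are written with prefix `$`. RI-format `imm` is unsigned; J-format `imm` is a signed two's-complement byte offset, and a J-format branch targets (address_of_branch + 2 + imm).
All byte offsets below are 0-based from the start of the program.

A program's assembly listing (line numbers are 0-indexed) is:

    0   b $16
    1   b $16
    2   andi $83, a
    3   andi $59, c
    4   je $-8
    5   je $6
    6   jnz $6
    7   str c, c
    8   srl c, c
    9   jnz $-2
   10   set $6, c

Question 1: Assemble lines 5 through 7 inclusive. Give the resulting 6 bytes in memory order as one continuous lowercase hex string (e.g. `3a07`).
8806a806b280

5. je fields op=0x22:6|imm=6:10 → word 8806h → 88 06
6. jnz fields op=0x2a:6|imm=6:10 → word a806h → a8 06
7. str fields op=0x2c:6|rd=2:2|rs=2:2|pad=0:6 → word b280h → b2 80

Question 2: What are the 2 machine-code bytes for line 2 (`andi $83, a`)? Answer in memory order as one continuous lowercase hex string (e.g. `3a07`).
b853

L2: andi op=0x2e:6|rd=0:2|imm=83:8 ⇒ 0xb853 ⇒ big b8 53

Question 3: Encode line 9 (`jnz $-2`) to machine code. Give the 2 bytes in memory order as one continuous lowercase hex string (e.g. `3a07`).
abfe

9. jnz fields op=0x2a:6|imm=-2:10 → word abfeh → ab fe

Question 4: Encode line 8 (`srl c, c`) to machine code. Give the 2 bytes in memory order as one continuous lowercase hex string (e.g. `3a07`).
f280

L8: srl op=0x3c:6|rd=2:2|rs=2:2|pad=0:6 ⇒ 0xf280 ⇒ big f2 80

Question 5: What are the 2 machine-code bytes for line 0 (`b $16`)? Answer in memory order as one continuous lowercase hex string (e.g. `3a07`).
0. b fields op=0x33:6|imm=16:10 → word cc10h → cc 10

cc10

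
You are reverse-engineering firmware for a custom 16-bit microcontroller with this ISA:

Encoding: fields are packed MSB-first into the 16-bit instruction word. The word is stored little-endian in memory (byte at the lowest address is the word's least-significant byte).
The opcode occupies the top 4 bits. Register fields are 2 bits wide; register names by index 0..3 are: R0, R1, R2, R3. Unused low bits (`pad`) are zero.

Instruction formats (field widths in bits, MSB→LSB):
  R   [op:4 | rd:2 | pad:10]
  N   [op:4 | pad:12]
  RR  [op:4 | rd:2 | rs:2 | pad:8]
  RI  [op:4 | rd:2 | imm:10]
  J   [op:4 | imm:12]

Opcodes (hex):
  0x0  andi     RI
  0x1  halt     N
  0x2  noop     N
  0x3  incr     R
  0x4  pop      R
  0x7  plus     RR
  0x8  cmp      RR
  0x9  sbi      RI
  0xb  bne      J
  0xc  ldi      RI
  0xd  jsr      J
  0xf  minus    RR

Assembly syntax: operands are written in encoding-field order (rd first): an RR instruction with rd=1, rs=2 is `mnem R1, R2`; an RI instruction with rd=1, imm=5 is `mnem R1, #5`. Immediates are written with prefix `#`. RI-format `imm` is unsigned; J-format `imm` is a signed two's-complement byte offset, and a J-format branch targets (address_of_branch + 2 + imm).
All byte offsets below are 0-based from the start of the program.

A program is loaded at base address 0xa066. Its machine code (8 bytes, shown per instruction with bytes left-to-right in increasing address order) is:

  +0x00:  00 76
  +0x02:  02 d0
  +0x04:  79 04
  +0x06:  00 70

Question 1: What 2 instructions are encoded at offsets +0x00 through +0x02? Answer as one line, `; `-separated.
plus R1, R2; jsr #2

+0x00: 00 76 ⇒ word 0x7600 (little)
  top 4b → 0x7 → plus [RR]
  rd: (w>>10)&0x3=0x1 → R1
  rs: (w>>8)&0x3=0x2 → R2
+0x02: 02 d0 ⇒ word 0xd002 (little)
  top 4b → 0xd → jsr [J]
  imm: (w>>0)&0xfff=0x2 → #2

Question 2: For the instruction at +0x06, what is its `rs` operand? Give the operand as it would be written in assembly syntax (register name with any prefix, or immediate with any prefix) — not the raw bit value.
R0

+0x06: 00 70 ⇒ word 0x7000 (little)
  top 4b → 0x7 → plus [RR]
  [11:10] rd=0 = R0
  [9:8] rs=0 = R0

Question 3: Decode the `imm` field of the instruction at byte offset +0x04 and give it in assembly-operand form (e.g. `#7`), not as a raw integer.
#121

+0x04: 79 04 ⇒ word 0x0479 (little)
  op=0x0479>>12=0x0 ⇒ andi (RI)
  rd@[11:10]=0x1 ⇒ R1
  imm@[9:0]=0x79 ⇒ #121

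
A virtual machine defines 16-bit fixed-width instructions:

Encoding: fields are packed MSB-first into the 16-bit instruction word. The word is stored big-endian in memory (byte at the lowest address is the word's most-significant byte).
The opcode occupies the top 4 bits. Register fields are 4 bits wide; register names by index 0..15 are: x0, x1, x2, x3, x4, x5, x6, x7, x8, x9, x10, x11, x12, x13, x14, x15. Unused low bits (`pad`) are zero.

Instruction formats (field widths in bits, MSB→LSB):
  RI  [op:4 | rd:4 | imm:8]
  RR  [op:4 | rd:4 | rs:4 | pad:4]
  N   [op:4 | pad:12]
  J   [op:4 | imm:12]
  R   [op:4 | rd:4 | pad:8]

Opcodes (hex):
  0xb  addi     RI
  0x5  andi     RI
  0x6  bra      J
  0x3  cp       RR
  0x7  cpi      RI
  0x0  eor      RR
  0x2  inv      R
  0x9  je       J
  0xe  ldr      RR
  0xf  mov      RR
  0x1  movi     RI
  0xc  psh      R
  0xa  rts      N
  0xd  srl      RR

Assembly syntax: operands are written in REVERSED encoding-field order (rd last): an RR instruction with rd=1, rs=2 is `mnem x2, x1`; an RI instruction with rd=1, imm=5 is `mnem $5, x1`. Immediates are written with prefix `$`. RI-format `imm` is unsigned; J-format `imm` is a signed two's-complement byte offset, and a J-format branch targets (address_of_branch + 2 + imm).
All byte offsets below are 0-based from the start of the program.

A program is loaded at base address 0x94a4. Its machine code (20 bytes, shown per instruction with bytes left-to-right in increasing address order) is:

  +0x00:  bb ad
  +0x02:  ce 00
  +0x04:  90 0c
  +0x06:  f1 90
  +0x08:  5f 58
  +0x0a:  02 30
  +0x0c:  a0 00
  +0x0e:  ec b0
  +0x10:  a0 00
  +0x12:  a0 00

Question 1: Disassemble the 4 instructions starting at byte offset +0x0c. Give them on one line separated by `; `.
+0x0c: a0 00 ⇒ word 0xa000 (big)
  opcode bits[15:12]=0xa: rts/N
+0x0e: ec b0 ⇒ word 0xecb0 (big)
  opcode bits[15:12]=0xe: ldr/RR
  rd@[11:8]=0xc ⇒ x12
  rs@[7:4]=0xb ⇒ x11
+0x10: a0 00 ⇒ word 0xa000 (big)
  opcode bits[15:12]=0xa: rts/N
+0x12: a0 00 ⇒ word 0xa000 (big)
  opcode bits[15:12]=0xa: rts/N

rts; ldr x11, x12; rts; rts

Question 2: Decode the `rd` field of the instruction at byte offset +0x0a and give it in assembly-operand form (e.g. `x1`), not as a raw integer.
x2

[0a] 02 30 → 0x0230
  op=0x0230>>12=0x0 ⇒ eor (RR)
  rd: (w>>8)&0xf=0x2 → x2
  rs: (w>>4)&0xf=0x3 → x3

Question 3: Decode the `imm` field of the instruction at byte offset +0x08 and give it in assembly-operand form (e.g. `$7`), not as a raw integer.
$88

off 0x08: read 5f 58 as big → 0x5f58
  top 4b → 0x5 → andi [RI]
  rd: (w>>8)&0xf=0xf → x15
  imm: (w>>0)&0xff=0x58 → $88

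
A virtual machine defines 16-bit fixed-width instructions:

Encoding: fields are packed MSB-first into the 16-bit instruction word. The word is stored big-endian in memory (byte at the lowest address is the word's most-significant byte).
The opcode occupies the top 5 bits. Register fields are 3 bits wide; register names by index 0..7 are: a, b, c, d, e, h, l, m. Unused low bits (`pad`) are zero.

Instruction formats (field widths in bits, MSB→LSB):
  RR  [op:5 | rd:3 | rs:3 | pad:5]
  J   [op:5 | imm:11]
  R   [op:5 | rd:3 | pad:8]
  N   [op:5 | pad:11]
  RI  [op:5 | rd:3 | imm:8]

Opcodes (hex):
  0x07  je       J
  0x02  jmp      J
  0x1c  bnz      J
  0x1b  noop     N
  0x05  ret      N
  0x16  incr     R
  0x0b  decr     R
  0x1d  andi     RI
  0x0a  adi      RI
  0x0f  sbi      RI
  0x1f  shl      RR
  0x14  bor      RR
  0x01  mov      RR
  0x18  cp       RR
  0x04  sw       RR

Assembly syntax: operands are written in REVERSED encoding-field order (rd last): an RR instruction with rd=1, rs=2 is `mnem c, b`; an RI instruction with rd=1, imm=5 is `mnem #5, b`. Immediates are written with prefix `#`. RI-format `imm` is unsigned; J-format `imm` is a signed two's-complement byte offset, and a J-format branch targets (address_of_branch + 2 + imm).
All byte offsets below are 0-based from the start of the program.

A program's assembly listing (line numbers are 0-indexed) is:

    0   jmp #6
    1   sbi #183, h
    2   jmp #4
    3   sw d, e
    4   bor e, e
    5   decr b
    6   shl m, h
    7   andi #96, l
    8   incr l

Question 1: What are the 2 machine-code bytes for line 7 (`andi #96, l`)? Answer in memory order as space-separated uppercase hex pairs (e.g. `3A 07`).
L7: andi op=0x1d:5|rd=6:3|imm=96:8 ⇒ 0xee60 ⇒ big ee 60

EE 60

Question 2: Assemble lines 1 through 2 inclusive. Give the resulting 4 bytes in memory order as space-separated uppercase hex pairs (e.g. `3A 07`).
L1: sbi op=0xf:5|rd=5:3|imm=183:8 ⇒ 0x7db7 ⇒ big 7d b7
L2: jmp op=0x2:5|imm=4:11 ⇒ 0x1004 ⇒ big 10 04

7D B7 10 04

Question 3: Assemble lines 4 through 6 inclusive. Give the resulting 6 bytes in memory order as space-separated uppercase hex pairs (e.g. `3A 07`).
A4 80 59 00 FD E0

4. bor fields op=0x14:5|rd=4:3|rs=4:3|pad=0:5 → word a480h → a4 80
5. decr fields op=0xb:5|rd=1:3|pad=0:8 → word 5900h → 59 00
6. shl fields op=0x1f:5|rd=5:3|rs=7:3|pad=0:5 → word fde0h → fd e0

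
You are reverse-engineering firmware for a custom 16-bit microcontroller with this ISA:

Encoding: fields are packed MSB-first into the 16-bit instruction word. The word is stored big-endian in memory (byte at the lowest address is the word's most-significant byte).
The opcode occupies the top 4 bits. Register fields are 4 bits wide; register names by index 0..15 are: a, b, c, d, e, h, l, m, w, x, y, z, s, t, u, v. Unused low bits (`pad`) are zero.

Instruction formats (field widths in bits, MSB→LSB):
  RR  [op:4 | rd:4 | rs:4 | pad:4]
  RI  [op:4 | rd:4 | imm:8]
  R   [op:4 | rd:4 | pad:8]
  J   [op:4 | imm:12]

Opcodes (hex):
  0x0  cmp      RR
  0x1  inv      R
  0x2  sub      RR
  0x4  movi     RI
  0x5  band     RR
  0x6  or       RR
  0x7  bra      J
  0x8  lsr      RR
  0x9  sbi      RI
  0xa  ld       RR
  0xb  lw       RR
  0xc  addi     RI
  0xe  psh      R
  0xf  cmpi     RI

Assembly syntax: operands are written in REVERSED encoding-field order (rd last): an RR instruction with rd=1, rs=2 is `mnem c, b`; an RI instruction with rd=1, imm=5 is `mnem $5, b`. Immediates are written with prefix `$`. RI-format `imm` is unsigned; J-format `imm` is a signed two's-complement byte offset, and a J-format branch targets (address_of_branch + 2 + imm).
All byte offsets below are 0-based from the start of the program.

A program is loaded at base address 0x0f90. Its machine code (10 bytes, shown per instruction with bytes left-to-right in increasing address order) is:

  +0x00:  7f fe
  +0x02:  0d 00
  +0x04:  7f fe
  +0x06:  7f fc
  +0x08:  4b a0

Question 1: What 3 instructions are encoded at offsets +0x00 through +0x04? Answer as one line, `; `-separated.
bra $-2; cmp a, t; bra $-2

[00] 7f fe → 0x7ffe
  op=0x7ffe>>12=0x7 ⇒ bra (J)
  [11:0] imm=4094 (s12→-2) = $-2
[02] 0d 00 → 0x0d00
  op=0x0d00>>12=0x0 ⇒ cmp (RR)
  [11:8] rd=13 = t
  [7:4] rs=0 = a
[04] 7f fe → 0x7ffe
  op=0x7ffe>>12=0x7 ⇒ bra (J)
  [11:0] imm=4094 (s12→-2) = $-2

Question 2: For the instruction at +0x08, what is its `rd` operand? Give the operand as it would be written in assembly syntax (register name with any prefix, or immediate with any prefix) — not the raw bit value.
z

@+08  big-endian(4b a0) = 0x4ba0
  top 4b → 0x4 → movi [RI]
  [11:8] rd=11 = z
  [7:0] imm=160 = $160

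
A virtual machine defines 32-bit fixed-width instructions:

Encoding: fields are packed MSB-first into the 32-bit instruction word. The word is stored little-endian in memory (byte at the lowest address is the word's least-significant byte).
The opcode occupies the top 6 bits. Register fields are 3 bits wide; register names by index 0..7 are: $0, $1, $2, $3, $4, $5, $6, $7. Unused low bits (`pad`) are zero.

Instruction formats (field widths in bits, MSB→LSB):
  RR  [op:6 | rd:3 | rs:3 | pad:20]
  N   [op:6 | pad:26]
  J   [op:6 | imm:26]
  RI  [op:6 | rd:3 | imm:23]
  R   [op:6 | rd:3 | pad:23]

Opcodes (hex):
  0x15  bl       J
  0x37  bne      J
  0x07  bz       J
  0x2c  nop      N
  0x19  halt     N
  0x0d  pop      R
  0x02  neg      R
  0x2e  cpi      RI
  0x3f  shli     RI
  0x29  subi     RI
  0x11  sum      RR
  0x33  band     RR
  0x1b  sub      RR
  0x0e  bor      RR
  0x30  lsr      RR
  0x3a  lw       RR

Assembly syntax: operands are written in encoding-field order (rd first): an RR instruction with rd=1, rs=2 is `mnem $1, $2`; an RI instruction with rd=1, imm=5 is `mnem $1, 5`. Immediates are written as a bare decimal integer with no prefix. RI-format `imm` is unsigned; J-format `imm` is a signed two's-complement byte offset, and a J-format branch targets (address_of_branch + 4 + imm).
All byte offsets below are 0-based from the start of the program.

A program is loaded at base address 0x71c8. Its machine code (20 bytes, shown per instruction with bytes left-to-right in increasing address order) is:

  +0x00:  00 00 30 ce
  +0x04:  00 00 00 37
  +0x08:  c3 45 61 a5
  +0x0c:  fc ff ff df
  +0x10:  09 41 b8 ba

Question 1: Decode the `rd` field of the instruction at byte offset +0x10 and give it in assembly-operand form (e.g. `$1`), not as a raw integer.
[10] 09 41 b8 ba → 0xbab84109
  op=0xbab84109>>26=0x2e ⇒ cpi (RI)
  rd@[25:23]=0x5 ⇒ $5
  imm@[22:0]=0x384109 ⇒ 3686665

$5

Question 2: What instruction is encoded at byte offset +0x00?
band $4, $3

[00] 00 00 30 ce → 0xce300000
  top 6b → 0x33 → band [RR]
  rd: (w>>23)&0x7=0x4 → $4
  rs: (w>>20)&0x7=0x3 → $3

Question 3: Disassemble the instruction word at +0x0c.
off 0x0c: read fc ff ff df as little → 0xdffffffc
  opcode bits[31:26]=0x37: bne/J
  imm: (w>>0)&0x3ffffff=0x3fffffc (s26→-4) → -4

bne -4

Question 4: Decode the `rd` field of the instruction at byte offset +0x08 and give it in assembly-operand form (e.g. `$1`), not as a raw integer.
+0x08: c3 45 61 a5 ⇒ word 0xa56145c3 (little)
  opcode bits[31:26]=0x29: subi/RI
  rd@[25:23]=0x2 ⇒ $2
  imm@[22:0]=0x6145c3 ⇒ 6374851

$2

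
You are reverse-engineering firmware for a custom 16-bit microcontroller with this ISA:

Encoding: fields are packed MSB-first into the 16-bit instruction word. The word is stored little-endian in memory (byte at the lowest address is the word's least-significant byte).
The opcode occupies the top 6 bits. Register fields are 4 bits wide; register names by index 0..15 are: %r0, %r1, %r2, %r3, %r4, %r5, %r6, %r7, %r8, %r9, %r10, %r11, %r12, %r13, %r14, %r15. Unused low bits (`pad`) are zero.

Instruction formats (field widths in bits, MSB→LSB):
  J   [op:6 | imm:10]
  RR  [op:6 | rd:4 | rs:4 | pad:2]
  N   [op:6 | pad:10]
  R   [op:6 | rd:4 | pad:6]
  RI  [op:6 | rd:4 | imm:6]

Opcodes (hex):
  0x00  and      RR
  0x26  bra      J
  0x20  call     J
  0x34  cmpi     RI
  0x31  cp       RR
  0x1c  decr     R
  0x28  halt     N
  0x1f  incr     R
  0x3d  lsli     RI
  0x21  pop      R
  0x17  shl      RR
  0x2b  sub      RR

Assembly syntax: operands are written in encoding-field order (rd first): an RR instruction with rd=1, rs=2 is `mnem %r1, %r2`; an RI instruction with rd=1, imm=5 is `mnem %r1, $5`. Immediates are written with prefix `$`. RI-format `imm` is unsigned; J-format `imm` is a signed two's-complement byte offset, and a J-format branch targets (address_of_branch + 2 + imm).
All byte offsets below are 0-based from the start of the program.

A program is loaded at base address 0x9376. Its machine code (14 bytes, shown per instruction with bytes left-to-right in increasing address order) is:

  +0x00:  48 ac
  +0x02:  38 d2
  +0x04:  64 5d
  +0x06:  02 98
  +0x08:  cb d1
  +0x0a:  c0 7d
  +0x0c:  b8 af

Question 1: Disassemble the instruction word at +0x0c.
sub %r14, %r14

@+0c  little-endian(b8 af) = 0xafb8
  op=0xafb8>>10=0x2b ⇒ sub (RR)
  rd@[9:6]=0xe ⇒ %r14
  rs@[5:2]=0xe ⇒ %r14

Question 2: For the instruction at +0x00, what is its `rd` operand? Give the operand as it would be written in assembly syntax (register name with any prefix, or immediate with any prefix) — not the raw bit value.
%r1

@+00  little-endian(48 ac) = 0xac48
  top 6b → 0x2b → sub [RR]
  rd@[9:6]=0x1 ⇒ %r1
  rs@[5:2]=0x2 ⇒ %r2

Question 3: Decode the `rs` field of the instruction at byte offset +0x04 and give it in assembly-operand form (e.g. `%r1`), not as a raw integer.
%r9

@+04  little-endian(64 5d) = 0x5d64
  top 6b → 0x17 → shl [RR]
  [9:6] rd=5 = %r5
  [5:2] rs=9 = %r9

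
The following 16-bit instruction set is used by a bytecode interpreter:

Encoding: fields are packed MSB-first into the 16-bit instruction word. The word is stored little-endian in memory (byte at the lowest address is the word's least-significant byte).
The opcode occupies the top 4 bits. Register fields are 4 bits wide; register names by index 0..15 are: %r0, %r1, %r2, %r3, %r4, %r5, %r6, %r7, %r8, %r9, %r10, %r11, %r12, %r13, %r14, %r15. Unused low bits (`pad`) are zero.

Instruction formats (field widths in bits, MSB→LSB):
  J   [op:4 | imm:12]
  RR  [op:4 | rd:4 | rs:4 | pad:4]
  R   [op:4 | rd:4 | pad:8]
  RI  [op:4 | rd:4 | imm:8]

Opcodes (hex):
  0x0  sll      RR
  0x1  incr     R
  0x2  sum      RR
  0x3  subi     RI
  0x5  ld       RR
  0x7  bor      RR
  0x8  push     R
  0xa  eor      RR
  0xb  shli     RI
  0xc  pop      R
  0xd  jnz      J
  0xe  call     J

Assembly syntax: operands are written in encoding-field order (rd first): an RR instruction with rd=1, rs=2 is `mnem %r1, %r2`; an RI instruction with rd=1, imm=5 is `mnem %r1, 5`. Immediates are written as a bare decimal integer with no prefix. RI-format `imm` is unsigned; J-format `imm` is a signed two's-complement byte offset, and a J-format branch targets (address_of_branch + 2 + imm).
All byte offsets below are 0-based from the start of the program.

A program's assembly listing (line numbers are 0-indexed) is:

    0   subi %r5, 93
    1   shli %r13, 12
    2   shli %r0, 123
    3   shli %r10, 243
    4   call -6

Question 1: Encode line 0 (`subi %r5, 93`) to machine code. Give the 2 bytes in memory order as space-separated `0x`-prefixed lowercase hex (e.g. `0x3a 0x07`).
L0: subi op=0x3:4|rd=5:4|imm=93:8 ⇒ 0x355d ⇒ little 5d 35

0x5d 0x35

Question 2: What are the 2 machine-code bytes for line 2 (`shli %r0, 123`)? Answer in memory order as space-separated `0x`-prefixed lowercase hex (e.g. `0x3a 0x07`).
0x7b 0xb0

L2: shli op=0xb:4|rd=0:4|imm=123:8 ⇒ 0xb07b ⇒ little 7b b0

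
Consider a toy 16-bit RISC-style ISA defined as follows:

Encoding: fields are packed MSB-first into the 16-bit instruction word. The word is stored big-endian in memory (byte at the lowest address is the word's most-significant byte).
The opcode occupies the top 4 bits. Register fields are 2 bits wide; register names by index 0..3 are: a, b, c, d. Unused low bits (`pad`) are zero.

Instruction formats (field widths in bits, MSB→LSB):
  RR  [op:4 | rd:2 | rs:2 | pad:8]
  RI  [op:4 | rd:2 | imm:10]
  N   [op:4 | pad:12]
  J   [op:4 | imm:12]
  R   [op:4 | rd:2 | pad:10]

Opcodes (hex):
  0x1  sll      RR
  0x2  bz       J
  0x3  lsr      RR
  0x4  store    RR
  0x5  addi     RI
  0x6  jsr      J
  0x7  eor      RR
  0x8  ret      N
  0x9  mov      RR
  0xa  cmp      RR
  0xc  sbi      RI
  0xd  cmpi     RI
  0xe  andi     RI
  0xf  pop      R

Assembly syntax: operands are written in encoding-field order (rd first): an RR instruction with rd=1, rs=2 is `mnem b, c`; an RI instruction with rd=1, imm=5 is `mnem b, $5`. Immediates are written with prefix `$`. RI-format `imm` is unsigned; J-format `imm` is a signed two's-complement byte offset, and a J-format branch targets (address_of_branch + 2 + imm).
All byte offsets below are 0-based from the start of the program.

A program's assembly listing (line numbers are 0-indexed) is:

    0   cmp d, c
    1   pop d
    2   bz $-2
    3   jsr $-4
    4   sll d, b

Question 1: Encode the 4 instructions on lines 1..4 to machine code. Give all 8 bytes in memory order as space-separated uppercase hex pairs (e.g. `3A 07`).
FC 00 2F FE 6F FC 1D 00

1. pop fields op=0xf:4|rd=3:2|pad=0:10 → word fc00h → fc 00
2. bz fields op=0x2:4|imm=-2:12 → word 2ffeh → 2f fe
3. jsr fields op=0x6:4|imm=-4:12 → word 6ffch → 6f fc
4. sll fields op=0x1:4|rd=3:2|rs=1:2|pad=0:8 → word 1d00h → 1d 00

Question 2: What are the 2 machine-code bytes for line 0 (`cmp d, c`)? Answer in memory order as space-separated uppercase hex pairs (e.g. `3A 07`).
AE 00

0. cmp fields op=0xa:4|rd=3:2|rs=2:2|pad=0:8 → word ae00h → ae 00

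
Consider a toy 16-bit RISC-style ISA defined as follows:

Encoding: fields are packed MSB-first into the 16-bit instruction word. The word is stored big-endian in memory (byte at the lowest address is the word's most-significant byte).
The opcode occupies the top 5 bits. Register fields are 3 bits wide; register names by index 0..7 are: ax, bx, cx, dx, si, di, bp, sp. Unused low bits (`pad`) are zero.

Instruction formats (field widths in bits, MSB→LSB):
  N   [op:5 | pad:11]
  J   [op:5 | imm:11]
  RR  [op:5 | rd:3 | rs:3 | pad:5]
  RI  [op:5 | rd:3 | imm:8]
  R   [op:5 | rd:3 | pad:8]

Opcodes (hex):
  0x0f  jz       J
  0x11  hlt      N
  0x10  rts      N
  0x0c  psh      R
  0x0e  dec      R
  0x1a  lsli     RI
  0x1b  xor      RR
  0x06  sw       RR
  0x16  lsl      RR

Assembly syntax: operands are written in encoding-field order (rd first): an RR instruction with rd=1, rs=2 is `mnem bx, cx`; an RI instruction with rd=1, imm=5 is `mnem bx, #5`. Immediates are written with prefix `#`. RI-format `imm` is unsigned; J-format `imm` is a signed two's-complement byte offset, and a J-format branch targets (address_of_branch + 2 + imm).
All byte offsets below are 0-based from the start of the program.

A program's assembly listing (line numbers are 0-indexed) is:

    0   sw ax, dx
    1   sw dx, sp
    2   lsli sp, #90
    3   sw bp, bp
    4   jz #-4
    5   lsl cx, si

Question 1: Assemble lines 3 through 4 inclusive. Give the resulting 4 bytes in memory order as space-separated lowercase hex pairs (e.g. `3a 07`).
36 c0 7f fc

3. sw fields op=0x6:5|rd=6:3|rs=6:3|pad=0:5 → word 36c0h → 36 c0
4. jz fields op=0xf:5|imm=-4:11 → word 7ffch → 7f fc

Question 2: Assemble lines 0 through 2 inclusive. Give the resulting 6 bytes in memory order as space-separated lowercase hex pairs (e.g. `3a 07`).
line 0 (sw): pack op=0x6:5|rd=0:3|rs=3:3|pad=0:5 = 0x3060; big→ 30 60
line 1 (sw): pack op=0x6:5|rd=3:3|rs=7:3|pad=0:5 = 0x33e0; big→ 33 e0
line 2 (lsli): pack op=0x1a:5|rd=7:3|imm=90:8 = 0xd75a; big→ d7 5a

30 60 33 e0 d7 5a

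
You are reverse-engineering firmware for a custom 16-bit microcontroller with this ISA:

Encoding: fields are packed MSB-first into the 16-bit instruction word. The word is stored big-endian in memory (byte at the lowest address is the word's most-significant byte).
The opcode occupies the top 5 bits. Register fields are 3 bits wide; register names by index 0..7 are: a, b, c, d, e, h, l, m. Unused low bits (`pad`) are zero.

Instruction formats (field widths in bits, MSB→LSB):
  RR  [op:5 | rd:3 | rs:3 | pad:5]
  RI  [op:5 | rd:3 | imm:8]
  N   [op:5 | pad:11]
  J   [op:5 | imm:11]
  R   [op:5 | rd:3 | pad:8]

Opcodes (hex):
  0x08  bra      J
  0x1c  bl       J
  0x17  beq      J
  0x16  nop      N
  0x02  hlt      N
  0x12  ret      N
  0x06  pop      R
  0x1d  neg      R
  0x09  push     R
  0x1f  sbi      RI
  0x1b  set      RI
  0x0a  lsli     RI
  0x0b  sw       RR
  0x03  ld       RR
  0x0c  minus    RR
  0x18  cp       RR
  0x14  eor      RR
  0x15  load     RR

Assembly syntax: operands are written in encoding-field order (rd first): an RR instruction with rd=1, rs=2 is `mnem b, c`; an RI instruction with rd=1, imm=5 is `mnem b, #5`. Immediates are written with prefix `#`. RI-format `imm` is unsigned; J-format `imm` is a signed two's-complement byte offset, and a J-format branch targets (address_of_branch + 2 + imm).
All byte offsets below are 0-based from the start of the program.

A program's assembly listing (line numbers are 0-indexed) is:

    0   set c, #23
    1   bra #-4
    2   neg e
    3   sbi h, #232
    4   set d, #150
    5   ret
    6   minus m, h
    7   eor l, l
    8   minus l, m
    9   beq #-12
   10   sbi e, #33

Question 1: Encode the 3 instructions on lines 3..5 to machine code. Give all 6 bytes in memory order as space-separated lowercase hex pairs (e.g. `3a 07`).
fd e8 db 96 90 00

L3: sbi op=0x1f:5|rd=5:3|imm=232:8 ⇒ 0xfde8 ⇒ big fd e8
L4: set op=0x1b:5|rd=3:3|imm=150:8 ⇒ 0xdb96 ⇒ big db 96
L5: ret op=0x12:5|pad=0:11 ⇒ 0x9000 ⇒ big 90 00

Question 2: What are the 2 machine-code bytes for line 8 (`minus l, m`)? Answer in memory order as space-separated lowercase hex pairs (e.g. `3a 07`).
66 e0

L8: minus op=0xc:5|rd=6:3|rs=7:3|pad=0:5 ⇒ 0x66e0 ⇒ big 66 e0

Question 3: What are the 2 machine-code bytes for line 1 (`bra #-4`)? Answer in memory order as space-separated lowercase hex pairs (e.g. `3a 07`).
line 1 (bra): pack op=0x8:5|imm=-4:11 = 0x47fc; big→ 47 fc

47 fc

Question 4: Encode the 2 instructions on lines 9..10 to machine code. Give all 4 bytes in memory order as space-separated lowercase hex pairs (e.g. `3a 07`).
L9: beq op=0x17:5|imm=-12:11 ⇒ 0xbff4 ⇒ big bf f4
L10: sbi op=0x1f:5|rd=4:3|imm=33:8 ⇒ 0xfc21 ⇒ big fc 21

bf f4 fc 21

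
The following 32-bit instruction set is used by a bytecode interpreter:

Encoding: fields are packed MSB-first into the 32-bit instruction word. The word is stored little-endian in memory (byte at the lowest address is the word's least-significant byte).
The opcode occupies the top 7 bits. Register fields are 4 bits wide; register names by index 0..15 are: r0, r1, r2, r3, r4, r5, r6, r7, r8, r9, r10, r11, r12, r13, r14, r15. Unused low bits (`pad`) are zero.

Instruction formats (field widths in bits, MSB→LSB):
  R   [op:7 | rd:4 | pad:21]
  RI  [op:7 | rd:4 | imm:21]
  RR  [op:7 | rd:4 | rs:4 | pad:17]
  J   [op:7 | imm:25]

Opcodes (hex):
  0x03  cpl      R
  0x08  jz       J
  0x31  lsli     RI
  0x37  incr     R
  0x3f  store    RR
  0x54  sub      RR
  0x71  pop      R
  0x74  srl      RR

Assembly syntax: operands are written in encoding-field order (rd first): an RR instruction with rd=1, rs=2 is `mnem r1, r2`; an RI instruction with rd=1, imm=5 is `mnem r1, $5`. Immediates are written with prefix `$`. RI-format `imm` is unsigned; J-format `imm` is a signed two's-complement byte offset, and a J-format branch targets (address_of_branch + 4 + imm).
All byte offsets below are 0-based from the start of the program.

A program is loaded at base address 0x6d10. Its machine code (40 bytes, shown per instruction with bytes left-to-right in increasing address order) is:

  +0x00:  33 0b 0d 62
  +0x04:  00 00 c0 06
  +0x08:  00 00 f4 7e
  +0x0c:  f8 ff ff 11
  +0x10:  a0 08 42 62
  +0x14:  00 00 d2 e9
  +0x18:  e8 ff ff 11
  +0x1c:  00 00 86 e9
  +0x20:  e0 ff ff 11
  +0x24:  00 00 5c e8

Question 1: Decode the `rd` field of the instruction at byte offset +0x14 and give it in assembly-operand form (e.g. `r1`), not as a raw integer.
r14

+0x14: 00 00 d2 e9 ⇒ word 0xe9d20000 (little)
  op=0xe9d20000>>25=0x74 ⇒ srl (RR)
  rd: (w>>21)&0xf=0xe → r14
  rs: (w>>17)&0xf=0x9 → r9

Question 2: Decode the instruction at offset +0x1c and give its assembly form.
srl r12, r3

[1c] 00 00 86 e9 → 0xe9860000
  opcode bits[31:25]=0x74: srl/RR
  rd: (w>>21)&0xf=0xc → r12
  rs: (w>>17)&0xf=0x3 → r3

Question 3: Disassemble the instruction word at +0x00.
off 0x00: read 33 0b 0d 62 as little → 0x620d0b33
  top 7b → 0x31 → lsli [RI]
  rd@[24:21]=0x0 ⇒ r0
  imm@[20:0]=0xd0b33 ⇒ $854835

lsli r0, $854835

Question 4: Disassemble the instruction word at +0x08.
store r7, r10

+0x08: 00 00 f4 7e ⇒ word 0x7ef40000 (little)
  opcode bits[31:25]=0x3f: store/RR
  [24:21] rd=7 = r7
  [20:17] rs=10 = r10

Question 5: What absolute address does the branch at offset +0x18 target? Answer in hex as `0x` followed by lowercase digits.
0x6d14

[18] e8 ff ff 11 → 0x11ffffe8
  top 7b → 0x8 → jz [J]
  [24:0] imm=33554408 (s25→-24) = $-24
  target = base 0x6d10 + off 0x18 + 4 + imm -24 = 0x6d14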